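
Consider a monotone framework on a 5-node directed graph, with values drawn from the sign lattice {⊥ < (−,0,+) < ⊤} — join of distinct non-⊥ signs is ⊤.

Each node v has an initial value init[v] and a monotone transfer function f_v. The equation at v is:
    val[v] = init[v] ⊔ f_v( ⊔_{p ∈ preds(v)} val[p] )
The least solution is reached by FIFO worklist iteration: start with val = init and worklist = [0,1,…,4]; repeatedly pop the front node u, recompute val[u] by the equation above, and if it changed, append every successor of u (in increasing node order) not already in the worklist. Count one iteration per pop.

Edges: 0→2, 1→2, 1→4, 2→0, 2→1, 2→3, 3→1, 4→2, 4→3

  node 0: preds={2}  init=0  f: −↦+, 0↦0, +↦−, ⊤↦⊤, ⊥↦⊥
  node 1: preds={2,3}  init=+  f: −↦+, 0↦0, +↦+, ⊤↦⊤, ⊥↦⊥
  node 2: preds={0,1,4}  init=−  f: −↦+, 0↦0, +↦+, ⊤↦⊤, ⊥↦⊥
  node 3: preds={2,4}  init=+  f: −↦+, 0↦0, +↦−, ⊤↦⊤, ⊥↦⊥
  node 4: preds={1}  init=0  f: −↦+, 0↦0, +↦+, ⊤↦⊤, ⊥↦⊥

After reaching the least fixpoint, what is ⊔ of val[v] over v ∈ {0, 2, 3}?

⊤

Worklist (9 pops):
  #1 pop 0: in=− → ⊤ (was 0); enqueue []
  #2 pop 1: in=⊤ → ⊤ (was +); enqueue []
  #3 pop 2: in=⊤ → ⊤ (was −); enqueue [0,1]
  #4 pop 3: in=⊤ → ⊤ (was +); enqueue []
  #5 pop 4: in=⊤ → ⊤ (was 0); enqueue [2,3]
  #6 pop 0: in=⊤ → ⊤ (no change)
  #7 pop 1: in=⊤ → ⊤ (no change)
  #8 pop 2: in=⊤ → ⊤ (no change)
  #9 pop 3: in=⊤ → ⊤ (no change)

Fixpoint:
  val[0] = ⊤
  val[1] = ⊤
  val[2] = ⊤
  val[3] = ⊤
  val[4] = ⊤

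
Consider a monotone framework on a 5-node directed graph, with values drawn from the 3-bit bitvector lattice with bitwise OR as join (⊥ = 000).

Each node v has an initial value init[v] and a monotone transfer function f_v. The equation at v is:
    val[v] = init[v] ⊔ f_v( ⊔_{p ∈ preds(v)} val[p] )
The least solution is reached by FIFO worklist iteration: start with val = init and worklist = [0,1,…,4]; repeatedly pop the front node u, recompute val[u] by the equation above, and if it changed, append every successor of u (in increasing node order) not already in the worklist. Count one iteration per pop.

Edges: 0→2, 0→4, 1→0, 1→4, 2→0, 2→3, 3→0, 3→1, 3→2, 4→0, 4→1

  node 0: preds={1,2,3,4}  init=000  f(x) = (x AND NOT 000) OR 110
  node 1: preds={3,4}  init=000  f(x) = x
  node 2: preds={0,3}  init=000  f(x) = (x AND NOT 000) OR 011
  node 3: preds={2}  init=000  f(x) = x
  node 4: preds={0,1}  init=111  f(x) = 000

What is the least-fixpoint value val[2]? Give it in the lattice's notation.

Worklist (8 pops):
  #1 pop 0: in=111 → 111 (was 000); enqueue []
  #2 pop 1: in=111 → 111 (was 000); enqueue [0]
  #3 pop 2: in=111 → 111 (was 000); enqueue []
  #4 pop 3: in=111 → 111 (was 000); enqueue [1,2]
  #5 pop 4: in=111 → 111 (no change)
  #6 pop 0: in=111 → 111 (no change)
  #7 pop 1: in=111 → 111 (no change)
  #8 pop 2: in=111 → 111 (no change)

Fixpoint:
  val[0] = 111
  val[1] = 111
  val[2] = 111
  val[3] = 111
  val[4] = 111

111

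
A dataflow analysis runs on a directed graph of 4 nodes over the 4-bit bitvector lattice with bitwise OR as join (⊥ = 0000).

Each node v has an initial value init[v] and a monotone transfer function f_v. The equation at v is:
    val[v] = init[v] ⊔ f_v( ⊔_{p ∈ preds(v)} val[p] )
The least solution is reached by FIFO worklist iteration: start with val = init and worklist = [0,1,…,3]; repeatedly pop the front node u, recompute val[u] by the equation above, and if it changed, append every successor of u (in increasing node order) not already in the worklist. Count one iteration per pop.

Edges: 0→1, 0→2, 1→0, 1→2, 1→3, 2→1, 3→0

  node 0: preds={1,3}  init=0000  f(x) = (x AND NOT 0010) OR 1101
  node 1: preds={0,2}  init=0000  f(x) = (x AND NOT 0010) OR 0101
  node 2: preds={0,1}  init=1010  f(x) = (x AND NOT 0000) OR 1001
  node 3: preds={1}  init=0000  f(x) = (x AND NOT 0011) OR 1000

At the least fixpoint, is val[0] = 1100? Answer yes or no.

Worklist (6 pops):
  #1 pop 0: in=0000 → 1101 (was 0000); enqueue []
  #2 pop 1: in=1111 → 1101 (was 0000); enqueue [0]
  #3 pop 2: in=1101 → 1111 (was 1010); enqueue [1]
  #4 pop 3: in=1101 → 1100 (was 0000); enqueue []
  #5 pop 0: in=1101 → 1101 (no change)
  #6 pop 1: in=1111 → 1101 (no change)

Fixpoint:
  val[0] = 1101
  val[1] = 1101
  val[2] = 1111
  val[3] = 1100

no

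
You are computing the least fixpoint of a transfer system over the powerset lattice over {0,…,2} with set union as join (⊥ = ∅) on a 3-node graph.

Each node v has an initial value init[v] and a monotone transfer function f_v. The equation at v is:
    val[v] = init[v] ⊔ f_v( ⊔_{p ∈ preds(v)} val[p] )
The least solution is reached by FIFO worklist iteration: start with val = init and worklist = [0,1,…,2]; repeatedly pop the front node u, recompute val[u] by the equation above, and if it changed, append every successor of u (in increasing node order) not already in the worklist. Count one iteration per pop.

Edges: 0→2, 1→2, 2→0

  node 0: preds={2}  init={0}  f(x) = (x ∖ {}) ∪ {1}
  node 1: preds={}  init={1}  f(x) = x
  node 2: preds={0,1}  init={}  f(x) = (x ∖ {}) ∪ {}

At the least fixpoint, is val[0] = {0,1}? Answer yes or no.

Worklist (4 pops):
  #1 pop 0: in={} → {0,1} (was {0}); enqueue []
  #2 pop 1: in={} → {1} (no change)
  #3 pop 2: in={0,1} → {0,1} (was {}); enqueue [0]
  #4 pop 0: in={0,1} → {0,1} (no change)

Fixpoint:
  val[0] = {0,1}
  val[1] = {1}
  val[2] = {0,1}

yes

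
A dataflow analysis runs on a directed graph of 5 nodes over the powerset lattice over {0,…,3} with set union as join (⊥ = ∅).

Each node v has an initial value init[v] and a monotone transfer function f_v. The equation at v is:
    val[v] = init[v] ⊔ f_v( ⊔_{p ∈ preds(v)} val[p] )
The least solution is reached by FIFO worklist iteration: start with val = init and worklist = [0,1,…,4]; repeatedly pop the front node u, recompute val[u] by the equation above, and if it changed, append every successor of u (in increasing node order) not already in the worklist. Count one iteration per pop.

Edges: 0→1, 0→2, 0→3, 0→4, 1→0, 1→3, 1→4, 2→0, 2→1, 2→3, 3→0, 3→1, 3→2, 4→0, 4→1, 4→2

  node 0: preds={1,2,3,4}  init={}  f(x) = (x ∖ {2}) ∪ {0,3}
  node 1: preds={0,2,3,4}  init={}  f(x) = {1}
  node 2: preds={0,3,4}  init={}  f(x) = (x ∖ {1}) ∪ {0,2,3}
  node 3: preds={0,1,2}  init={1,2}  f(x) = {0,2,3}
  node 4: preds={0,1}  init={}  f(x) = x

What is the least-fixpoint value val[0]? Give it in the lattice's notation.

{0,1,3}

Trace (8 dequeues):
  [1] u=0 | in {1,2} | out {0,1,3} | prev {} | push {}
  [2] u=1 | in {0,1,2,3} | out {1} | prev {} | push {0}
  [3] u=2 | in {0,1,2,3} | out {0,2,3} | prev {} | push {1}
  [4] u=3 | in {0,1,2,3} | out {0,1,2,3} | prev {1,2} | push {2}
  [5] u=4 | in {0,1,3} | out {0,1,3} | prev {} | push {}
  [6] u=0 | in {0,1,2,3} | out {0,1,3} | ==
  [7] u=1 | in {0,1,2,3} | out {1} | ==
  [8] u=2 | in {0,1,2,3} | out {0,2,3} | ==

Converged values:
  [0] {0,1,3}
  [1] {1}
  [2] {0,2,3}
  [3] {0,1,2,3}
  [4] {0,1,3}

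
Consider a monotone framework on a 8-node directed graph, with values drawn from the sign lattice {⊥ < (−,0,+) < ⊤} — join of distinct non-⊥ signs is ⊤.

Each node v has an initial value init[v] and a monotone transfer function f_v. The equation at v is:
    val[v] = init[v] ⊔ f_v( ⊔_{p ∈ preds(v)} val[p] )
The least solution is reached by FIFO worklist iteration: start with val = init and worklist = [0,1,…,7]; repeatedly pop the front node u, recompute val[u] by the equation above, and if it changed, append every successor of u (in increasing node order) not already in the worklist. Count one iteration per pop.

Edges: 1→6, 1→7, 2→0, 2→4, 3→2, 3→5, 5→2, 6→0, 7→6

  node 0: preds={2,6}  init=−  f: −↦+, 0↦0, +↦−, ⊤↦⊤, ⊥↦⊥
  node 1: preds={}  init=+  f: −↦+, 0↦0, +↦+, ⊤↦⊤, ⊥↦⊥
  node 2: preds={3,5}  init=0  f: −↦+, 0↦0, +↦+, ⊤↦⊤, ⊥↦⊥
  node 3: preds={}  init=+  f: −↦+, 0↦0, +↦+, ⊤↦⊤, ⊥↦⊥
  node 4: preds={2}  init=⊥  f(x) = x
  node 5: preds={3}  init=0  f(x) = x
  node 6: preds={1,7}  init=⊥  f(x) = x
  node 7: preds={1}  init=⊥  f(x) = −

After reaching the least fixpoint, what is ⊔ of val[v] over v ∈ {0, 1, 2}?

Trace (12 dequeues):
  [1] u=0 | in 0 | out ⊤ | prev − | push {}
  [2] u=1 | in ⊥ | out + | ==
  [3] u=2 | in ⊤ | out ⊤ | prev 0 | push {0}
  [4] u=3 | in ⊥ | out + | ==
  [5] u=4 | in ⊤ | out ⊤ | prev ⊥ | push {}
  [6] u=5 | in + | out ⊤ | prev 0 | push {2}
  [7] u=6 | in + | out + | prev ⊥ | push {}
  [8] u=7 | in + | out − | prev ⊥ | push {6}
  [9] u=0 | in ⊤ | out ⊤ | ==
  [10] u=2 | in ⊤ | out ⊤ | ==
  [11] u=6 | in ⊤ | out ⊤ | prev + | push {0}
  [12] u=0 | in ⊤ | out ⊤ | ==

Converged values:
  [0] ⊤
  [1] +
  [2] ⊤
  [3] +
  [4] ⊤
  [5] ⊤
  [6] ⊤
  [7] −

⊤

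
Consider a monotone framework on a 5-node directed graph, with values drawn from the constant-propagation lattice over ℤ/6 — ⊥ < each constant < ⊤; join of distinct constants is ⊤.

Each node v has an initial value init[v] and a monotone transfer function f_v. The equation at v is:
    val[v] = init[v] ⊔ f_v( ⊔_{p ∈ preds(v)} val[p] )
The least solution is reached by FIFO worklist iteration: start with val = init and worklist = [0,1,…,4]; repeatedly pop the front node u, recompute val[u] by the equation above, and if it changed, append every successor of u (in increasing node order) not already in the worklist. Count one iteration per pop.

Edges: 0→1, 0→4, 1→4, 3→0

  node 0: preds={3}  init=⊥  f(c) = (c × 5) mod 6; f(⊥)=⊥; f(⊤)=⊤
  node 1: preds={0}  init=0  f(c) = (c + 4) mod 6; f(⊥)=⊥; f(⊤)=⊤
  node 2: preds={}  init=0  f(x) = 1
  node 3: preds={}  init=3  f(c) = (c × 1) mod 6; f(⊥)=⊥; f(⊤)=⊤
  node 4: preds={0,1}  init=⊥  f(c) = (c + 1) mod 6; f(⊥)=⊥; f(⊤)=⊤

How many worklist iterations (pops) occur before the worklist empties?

Trace (5 dequeues):
  [1] u=0 | in 3 | out 3 | prev ⊥ | push {}
  [2] u=1 | in 3 | out ⊤ | prev 0 | push {}
  [3] u=2 | in ⊥ | out ⊤ | prev 0 | push {}
  [4] u=3 | in ⊥ | out 3 | ==
  [5] u=4 | in ⊤ | out ⊤ | prev ⊥ | push {}

Converged values:
  [0] 3
  [1] ⊤
  [2] ⊤
  [3] 3
  [4] ⊤

5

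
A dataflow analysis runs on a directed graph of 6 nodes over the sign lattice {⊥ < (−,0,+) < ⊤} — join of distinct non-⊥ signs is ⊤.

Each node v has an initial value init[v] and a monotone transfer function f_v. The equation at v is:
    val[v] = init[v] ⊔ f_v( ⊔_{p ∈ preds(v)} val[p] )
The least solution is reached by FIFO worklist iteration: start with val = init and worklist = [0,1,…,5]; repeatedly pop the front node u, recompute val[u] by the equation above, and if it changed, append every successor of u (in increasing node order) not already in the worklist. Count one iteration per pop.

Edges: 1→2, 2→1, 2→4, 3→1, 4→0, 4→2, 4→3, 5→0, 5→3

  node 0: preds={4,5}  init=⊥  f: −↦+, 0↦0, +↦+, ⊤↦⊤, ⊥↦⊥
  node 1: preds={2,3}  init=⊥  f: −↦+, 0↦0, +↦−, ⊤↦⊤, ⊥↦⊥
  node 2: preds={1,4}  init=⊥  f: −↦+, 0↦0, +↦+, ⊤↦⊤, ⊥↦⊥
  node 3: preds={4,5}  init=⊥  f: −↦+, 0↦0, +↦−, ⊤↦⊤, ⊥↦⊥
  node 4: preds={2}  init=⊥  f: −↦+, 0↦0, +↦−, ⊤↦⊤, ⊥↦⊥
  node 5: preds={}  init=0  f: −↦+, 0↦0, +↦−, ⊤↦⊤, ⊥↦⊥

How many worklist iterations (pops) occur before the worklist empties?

13

Iteration log — 13 steps:
  step 1. node 0  ⊔preds=0  new=0  old=⊥  +wl: 
  step 2. node 1  ⊔preds=⊥  new=⊥  stable
  step 3. node 2  ⊔preds=⊥  new=⊥  stable
  step 4. node 3  ⊔preds=0  new=0  old=⊥  +wl: 1
  step 5. node 4  ⊔preds=⊥  new=⊥  stable
  step 6. node 5  ⊔preds=⊥  new=0  stable
  step 7. node 1  ⊔preds=0  new=0  old=⊥  +wl: 2
  step 8. node 2  ⊔preds=0  new=0  old=⊥  +wl: 1,4
  step 9. node 1  ⊔preds=0  new=0  stable
  step 10. node 4  ⊔preds=0  new=0  old=⊥  +wl: 0,2,3
  step 11. node 0  ⊔preds=0  new=0  stable
  step 12. node 2  ⊔preds=0  new=0  stable
  step 13. node 3  ⊔preds=0  new=0  stable

Least fixpoint reached:
  node 0: 0
  node 1: 0
  node 2: 0
  node 3: 0
  node 4: 0
  node 5: 0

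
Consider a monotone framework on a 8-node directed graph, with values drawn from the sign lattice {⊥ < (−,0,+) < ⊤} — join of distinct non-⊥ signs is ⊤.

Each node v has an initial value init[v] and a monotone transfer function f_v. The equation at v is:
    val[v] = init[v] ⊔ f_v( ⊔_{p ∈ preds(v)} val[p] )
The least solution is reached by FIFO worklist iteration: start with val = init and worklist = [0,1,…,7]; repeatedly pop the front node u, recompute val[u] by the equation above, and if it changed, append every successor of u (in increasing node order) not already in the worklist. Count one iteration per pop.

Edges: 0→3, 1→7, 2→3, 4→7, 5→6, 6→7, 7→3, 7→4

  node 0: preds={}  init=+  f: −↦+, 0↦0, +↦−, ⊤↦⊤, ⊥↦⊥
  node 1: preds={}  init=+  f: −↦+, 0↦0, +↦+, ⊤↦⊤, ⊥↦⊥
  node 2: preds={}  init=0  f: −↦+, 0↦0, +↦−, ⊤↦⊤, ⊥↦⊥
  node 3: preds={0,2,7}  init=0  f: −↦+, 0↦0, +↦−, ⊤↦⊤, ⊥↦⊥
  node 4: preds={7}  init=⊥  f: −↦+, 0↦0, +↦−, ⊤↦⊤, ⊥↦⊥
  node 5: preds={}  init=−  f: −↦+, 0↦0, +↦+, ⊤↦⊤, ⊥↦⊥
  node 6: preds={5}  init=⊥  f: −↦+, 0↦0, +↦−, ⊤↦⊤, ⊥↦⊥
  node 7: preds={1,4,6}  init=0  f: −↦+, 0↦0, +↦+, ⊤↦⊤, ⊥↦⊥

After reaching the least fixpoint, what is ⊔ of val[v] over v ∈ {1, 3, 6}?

Iteration log — 11 steps:
  step 1. node 0  ⊔preds=⊥  new=+  stable
  step 2. node 1  ⊔preds=⊥  new=+  stable
  step 3. node 2  ⊔preds=⊥  new=0  stable
  step 4. node 3  ⊔preds=⊤  new=⊤  old=0  +wl: 
  step 5. node 4  ⊔preds=0  new=0  old=⊥  +wl: 
  step 6. node 5  ⊔preds=⊥  new=−  stable
  step 7. node 6  ⊔preds=−  new=+  old=⊥  +wl: 
  step 8. node 7  ⊔preds=⊤  new=⊤  old=0  +wl: 3,4
  step 9. node 3  ⊔preds=⊤  new=⊤  stable
  step 10. node 4  ⊔preds=⊤  new=⊤  old=0  +wl: 7
  step 11. node 7  ⊔preds=⊤  new=⊤  stable

Least fixpoint reached:
  node 0: +
  node 1: +
  node 2: 0
  node 3: ⊤
  node 4: ⊤
  node 5: −
  node 6: +
  node 7: ⊤

⊤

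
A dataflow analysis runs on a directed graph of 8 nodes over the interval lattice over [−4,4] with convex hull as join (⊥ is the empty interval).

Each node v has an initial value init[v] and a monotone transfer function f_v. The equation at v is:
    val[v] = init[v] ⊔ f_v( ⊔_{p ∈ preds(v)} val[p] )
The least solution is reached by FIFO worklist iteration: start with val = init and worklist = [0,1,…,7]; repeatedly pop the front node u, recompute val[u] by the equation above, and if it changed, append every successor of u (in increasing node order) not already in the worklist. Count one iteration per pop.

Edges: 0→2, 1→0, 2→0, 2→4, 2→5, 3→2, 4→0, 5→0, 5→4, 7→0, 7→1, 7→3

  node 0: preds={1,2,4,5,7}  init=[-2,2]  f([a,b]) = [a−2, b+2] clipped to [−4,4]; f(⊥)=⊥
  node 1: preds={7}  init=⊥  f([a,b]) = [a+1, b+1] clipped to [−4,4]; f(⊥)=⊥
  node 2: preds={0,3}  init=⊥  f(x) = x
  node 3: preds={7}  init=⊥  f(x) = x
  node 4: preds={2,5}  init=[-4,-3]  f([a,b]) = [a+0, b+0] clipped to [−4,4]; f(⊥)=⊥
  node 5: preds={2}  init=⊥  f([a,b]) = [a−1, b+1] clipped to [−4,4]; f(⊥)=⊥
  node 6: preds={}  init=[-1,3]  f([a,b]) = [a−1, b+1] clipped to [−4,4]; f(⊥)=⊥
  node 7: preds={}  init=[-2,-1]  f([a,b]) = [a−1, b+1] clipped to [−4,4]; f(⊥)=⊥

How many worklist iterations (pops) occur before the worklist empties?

15

Iteration log — 15 steps:
  step 1. node 0  ⊔preds=[-4,-1]  new=[-4,2]  old=[-2,2]  +wl: 
  step 2. node 1  ⊔preds=[-2,-1]  new=[-1,0]  old=⊥  +wl: 0
  step 3. node 2  ⊔preds=[-4,2]  new=[-4,2]  old=⊥  +wl: 
  step 4. node 3  ⊔preds=[-2,-1]  new=[-2,-1]  old=⊥  +wl: 2
  step 5. node 4  ⊔preds=[-4,2]  new=[-4,2]  old=[-4,-3]  +wl: 
  step 6. node 5  ⊔preds=[-4,2]  new=[-4,3]  old=⊥  +wl: 4
  step 7. node 6  ⊔preds=⊥  new=[-1,3]  stable
  step 8. node 7  ⊔preds=⊥  new=[-2,-1]  stable
  step 9. node 0  ⊔preds=[-4,3]  new=[-4,4]  old=[-4,2]  +wl: 
  step 10. node 2  ⊔preds=[-4,4]  new=[-4,4]  old=[-4,2]  +wl: 0,5
  step 11. node 4  ⊔preds=[-4,4]  new=[-4,4]  old=[-4,2]  +wl: 
  step 12. node 0  ⊔preds=[-4,4]  new=[-4,4]  stable
  step 13. node 5  ⊔preds=[-4,4]  new=[-4,4]  old=[-4,3]  +wl: 0,4
  step 14. node 0  ⊔preds=[-4,4]  new=[-4,4]  stable
  step 15. node 4  ⊔preds=[-4,4]  new=[-4,4]  stable

Least fixpoint reached:
  node 0: [-4,4]
  node 1: [-1,0]
  node 2: [-4,4]
  node 3: [-2,-1]
  node 4: [-4,4]
  node 5: [-4,4]
  node 6: [-1,3]
  node 7: [-2,-1]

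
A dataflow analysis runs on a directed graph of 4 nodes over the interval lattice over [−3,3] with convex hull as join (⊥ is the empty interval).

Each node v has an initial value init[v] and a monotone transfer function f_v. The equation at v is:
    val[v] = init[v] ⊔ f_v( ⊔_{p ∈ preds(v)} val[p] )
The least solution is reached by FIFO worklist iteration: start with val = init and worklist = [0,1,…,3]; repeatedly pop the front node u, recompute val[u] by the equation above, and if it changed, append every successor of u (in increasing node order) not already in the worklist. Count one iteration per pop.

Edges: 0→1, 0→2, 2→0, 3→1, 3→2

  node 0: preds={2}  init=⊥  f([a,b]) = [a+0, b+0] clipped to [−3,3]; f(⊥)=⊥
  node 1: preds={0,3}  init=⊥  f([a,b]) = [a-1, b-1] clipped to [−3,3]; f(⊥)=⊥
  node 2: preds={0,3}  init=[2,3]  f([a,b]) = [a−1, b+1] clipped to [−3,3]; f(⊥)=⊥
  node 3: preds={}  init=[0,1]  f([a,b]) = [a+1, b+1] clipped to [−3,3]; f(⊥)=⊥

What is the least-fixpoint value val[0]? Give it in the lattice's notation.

[-3,3]

Iteration log — 13 steps:
  step 1. node 0  ⊔preds=[2,3]  new=[2,3]  old=⊥  +wl: 
  step 2. node 1  ⊔preds=[0,3]  new=[-1,2]  old=⊥  +wl: 
  step 3. node 2  ⊔preds=[0,3]  new=[-1,3]  old=[2,3]  +wl: 0
  step 4. node 3  ⊔preds=⊥  new=[0,1]  stable
  step 5. node 0  ⊔preds=[-1,3]  new=[-1,3]  old=[2,3]  +wl: 1,2
  step 6. node 1  ⊔preds=[-1,3]  new=[-2,2]  old=[-1,2]  +wl: 
  step 7. node 2  ⊔preds=[-1,3]  new=[-2,3]  old=[-1,3]  +wl: 0
  step 8. node 0  ⊔preds=[-2,3]  new=[-2,3]  old=[-1,3]  +wl: 1,2
  step 9. node 1  ⊔preds=[-2,3]  new=[-3,2]  old=[-2,2]  +wl: 
  step 10. node 2  ⊔preds=[-2,3]  new=[-3,3]  old=[-2,3]  +wl: 0
  step 11. node 0  ⊔preds=[-3,3]  new=[-3,3]  old=[-2,3]  +wl: 1,2
  step 12. node 1  ⊔preds=[-3,3]  new=[-3,2]  stable
  step 13. node 2  ⊔preds=[-3,3]  new=[-3,3]  stable

Least fixpoint reached:
  node 0: [-3,3]
  node 1: [-3,2]
  node 2: [-3,3]
  node 3: [0,1]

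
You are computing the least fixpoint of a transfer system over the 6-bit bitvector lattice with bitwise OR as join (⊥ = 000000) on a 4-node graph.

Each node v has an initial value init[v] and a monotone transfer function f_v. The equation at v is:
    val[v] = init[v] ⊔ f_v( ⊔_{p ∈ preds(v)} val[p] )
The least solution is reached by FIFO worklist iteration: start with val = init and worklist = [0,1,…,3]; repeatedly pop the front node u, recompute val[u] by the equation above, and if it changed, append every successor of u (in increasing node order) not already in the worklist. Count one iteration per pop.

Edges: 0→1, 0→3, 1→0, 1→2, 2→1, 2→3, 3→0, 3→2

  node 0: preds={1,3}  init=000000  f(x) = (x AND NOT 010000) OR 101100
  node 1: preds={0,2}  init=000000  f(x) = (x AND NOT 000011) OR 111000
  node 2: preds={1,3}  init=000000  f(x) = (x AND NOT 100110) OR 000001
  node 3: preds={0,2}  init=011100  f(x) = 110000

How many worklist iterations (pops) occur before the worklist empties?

7

Worklist (7 pops):
  #1 pop 0: in=011100 → 101100 (was 000000); enqueue []
  #2 pop 1: in=101100 → 111100 (was 000000); enqueue [0]
  #3 pop 2: in=111100 → 011001 (was 000000); enqueue [1]
  #4 pop 3: in=111101 → 111100 (was 011100); enqueue [2]
  #5 pop 0: in=111100 → 101100 (no change)
  #6 pop 1: in=111101 → 111100 (no change)
  #7 pop 2: in=111100 → 011001 (no change)

Fixpoint:
  val[0] = 101100
  val[1] = 111100
  val[2] = 011001
  val[3] = 111100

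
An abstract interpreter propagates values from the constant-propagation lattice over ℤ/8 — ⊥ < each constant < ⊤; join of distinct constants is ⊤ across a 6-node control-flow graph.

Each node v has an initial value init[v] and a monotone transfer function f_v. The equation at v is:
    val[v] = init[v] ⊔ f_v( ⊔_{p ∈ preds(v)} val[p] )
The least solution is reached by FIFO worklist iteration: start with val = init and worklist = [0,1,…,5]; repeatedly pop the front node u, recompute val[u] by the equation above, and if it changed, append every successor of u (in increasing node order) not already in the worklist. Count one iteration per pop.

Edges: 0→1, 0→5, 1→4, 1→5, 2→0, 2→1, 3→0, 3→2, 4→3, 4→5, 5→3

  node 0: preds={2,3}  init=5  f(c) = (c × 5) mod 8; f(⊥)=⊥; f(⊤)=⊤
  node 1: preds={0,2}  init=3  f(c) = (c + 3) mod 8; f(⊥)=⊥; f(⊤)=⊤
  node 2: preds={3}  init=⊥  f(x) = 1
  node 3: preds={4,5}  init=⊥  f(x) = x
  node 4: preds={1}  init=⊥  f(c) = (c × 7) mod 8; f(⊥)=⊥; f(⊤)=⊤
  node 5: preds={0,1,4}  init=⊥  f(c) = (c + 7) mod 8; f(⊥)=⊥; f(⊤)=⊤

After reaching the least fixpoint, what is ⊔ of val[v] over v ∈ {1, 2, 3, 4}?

⊤

Worklist (13 pops):
  #1 pop 0: in=⊥ → 5 (no change)
  #2 pop 1: in=5 → ⊤ (was 3); enqueue []
  #3 pop 2: in=⊥ → 1 (was ⊥); enqueue [0,1]
  #4 pop 3: in=⊥ → ⊥ (no change)
  #5 pop 4: in=⊤ → ⊤ (was ⊥); enqueue [3]
  #6 pop 5: in=⊤ → ⊤ (was ⊥); enqueue []
  #7 pop 0: in=1 → 5 (no change)
  #8 pop 1: in=⊤ → ⊤ (no change)
  #9 pop 3: in=⊤ → ⊤ (was ⊥); enqueue [0,2]
  #10 pop 0: in=⊤ → ⊤ (was 5); enqueue [1,5]
  #11 pop 2: in=⊤ → 1 (no change)
  #12 pop 1: in=⊤ → ⊤ (no change)
  #13 pop 5: in=⊤ → ⊤ (no change)

Fixpoint:
  val[0] = ⊤
  val[1] = ⊤
  val[2] = 1
  val[3] = ⊤
  val[4] = ⊤
  val[5] = ⊤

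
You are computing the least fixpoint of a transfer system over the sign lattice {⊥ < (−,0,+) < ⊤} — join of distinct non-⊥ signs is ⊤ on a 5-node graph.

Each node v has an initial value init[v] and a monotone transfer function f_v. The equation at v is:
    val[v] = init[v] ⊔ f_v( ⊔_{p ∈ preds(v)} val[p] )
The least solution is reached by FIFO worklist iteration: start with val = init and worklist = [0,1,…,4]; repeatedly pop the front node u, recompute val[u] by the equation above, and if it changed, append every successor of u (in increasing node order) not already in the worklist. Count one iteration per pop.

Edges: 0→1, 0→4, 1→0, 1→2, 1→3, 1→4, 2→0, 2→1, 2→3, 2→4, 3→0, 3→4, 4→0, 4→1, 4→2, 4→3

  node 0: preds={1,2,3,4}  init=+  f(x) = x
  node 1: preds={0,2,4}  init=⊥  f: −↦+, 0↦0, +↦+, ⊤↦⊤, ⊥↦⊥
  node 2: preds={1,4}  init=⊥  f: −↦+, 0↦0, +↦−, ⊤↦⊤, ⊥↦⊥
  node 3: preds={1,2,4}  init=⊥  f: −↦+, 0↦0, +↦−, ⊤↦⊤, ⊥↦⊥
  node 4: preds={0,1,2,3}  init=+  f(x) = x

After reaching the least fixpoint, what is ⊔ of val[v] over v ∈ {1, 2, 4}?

⊤

Trace (12 dequeues):
  [1] u=0 | in + | out + | ==
  [2] u=1 | in + | out + | prev ⊥ | push {0}
  [3] u=2 | in + | out − | prev ⊥ | push {1}
  [4] u=3 | in ⊤ | out ⊤ | prev ⊥ | push {}
  [5] u=4 | in ⊤ | out ⊤ | prev + | push {2,3}
  [6] u=0 | in ⊤ | out ⊤ | prev + | push {4}
  [7] u=1 | in ⊤ | out ⊤ | prev + | push {0}
  [8] u=2 | in ⊤ | out ⊤ | prev − | push {1}
  [9] u=3 | in ⊤ | out ⊤ | ==
  [10] u=4 | in ⊤ | out ⊤ | ==
  [11] u=0 | in ⊤ | out ⊤ | ==
  [12] u=1 | in ⊤ | out ⊤ | ==

Converged values:
  [0] ⊤
  [1] ⊤
  [2] ⊤
  [3] ⊤
  [4] ⊤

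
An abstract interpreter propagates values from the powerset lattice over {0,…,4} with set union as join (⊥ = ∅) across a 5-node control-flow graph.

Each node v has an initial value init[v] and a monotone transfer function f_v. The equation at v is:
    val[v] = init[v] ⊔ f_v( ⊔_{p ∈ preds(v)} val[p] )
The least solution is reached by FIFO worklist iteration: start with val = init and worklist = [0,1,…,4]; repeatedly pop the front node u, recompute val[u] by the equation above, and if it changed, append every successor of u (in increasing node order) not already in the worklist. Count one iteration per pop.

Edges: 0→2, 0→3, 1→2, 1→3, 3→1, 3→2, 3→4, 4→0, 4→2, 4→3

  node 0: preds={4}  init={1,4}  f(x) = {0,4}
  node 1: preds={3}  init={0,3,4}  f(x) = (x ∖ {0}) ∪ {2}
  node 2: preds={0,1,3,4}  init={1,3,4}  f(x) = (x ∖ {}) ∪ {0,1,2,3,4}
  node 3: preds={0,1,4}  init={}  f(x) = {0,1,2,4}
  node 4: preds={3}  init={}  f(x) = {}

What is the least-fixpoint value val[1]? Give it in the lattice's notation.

{0,1,2,3,4}

Iteration log — 8 steps:
  step 1. node 0  ⊔preds={}  new={0,1,4}  old={1,4}  +wl: 
  step 2. node 1  ⊔preds={}  new={0,2,3,4}  old={0,3,4}  +wl: 
  step 3. node 2  ⊔preds={0,1,2,3,4}  new={0,1,2,3,4}  old={1,3,4}  +wl: 
  step 4. node 3  ⊔preds={0,1,2,3,4}  new={0,1,2,4}  old={}  +wl: 1,2
  step 5. node 4  ⊔preds={0,1,2,4}  new={}  stable
  step 6. node 1  ⊔preds={0,1,2,4}  new={0,1,2,3,4}  old={0,2,3,4}  +wl: 3
  step 7. node 2  ⊔preds={0,1,2,3,4}  new={0,1,2,3,4}  stable
  step 8. node 3  ⊔preds={0,1,2,3,4}  new={0,1,2,4}  stable

Least fixpoint reached:
  node 0: {0,1,4}
  node 1: {0,1,2,3,4}
  node 2: {0,1,2,3,4}
  node 3: {0,1,2,4}
  node 4: {}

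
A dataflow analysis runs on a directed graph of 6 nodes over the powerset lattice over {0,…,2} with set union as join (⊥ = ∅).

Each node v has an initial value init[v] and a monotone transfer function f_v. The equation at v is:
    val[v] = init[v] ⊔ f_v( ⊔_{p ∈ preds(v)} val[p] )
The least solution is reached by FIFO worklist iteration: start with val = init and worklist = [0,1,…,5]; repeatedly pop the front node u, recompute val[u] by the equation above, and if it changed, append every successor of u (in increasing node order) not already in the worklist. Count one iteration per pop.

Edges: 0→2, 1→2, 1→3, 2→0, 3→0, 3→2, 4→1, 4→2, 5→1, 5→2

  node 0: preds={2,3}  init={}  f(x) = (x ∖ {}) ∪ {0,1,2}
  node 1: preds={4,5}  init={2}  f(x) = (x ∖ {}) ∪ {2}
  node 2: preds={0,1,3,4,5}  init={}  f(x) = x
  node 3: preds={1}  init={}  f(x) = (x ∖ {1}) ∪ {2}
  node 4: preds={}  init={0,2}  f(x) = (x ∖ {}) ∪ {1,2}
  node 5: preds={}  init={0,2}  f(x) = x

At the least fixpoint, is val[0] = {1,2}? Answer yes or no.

no

Trace (11 dequeues):
  [1] u=0 | in {} | out {0,1,2} | prev {} | push {}
  [2] u=1 | in {0,2} | out {0,2} | prev {2} | push {}
  [3] u=2 | in {0,1,2} | out {0,1,2} | prev {} | push {0}
  [4] u=3 | in {0,2} | out {0,2} | prev {} | push {2}
  [5] u=4 | in {} | out {0,1,2} | prev {0,2} | push {1}
  [6] u=5 | in {} | out {0,2} | ==
  [7] u=0 | in {0,1,2} | out {0,1,2} | ==
  [8] u=2 | in {0,1,2} | out {0,1,2} | ==
  [9] u=1 | in {0,1,2} | out {0,1,2} | prev {0,2} | push {2,3}
  [10] u=2 | in {0,1,2} | out {0,1,2} | ==
  [11] u=3 | in {0,1,2} | out {0,2} | ==

Converged values:
  [0] {0,1,2}
  [1] {0,1,2}
  [2] {0,1,2}
  [3] {0,2}
  [4] {0,1,2}
  [5] {0,2}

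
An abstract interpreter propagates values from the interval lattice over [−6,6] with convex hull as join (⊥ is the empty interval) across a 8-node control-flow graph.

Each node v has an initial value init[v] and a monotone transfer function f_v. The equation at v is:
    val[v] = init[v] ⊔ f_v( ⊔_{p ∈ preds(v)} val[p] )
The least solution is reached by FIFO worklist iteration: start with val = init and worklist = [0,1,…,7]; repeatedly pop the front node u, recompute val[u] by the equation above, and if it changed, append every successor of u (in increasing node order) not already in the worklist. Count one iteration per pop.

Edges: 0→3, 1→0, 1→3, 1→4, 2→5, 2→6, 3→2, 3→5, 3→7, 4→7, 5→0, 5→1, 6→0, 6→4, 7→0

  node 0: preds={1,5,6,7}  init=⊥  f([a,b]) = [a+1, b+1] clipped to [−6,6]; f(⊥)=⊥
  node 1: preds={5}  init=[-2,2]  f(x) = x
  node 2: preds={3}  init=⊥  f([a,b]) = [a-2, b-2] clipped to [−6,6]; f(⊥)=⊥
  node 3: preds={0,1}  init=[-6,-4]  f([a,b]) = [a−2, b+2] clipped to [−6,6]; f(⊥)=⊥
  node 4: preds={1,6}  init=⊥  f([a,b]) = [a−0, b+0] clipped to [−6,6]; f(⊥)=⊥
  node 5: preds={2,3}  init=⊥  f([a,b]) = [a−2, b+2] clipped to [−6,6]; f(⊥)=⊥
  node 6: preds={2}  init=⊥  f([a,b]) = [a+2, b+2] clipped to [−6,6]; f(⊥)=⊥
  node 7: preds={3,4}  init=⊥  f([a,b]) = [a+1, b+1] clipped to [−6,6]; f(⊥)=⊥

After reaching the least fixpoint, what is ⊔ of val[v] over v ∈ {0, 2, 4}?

[-6,6]

Iteration log — 23 steps:
  step 1. node 0  ⊔preds=[-2,2]  new=[-1,3]  old=⊥  +wl: 
  step 2. node 1  ⊔preds=⊥  new=[-2,2]  stable
  step 3. node 2  ⊔preds=[-6,-4]  new=[-6,-6]  old=⊥  +wl: 
  step 4. node 3  ⊔preds=[-2,3]  new=[-6,5]  old=[-6,-4]  +wl: 2
  step 5. node 4  ⊔preds=[-2,2]  new=[-2,2]  old=⊥  +wl: 
  step 6. node 5  ⊔preds=[-6,5]  new=[-6,6]  old=⊥  +wl: 0,1
  step 7. node 6  ⊔preds=[-6,-6]  new=[-4,-4]  old=⊥  +wl: 4
  step 8. node 7  ⊔preds=[-6,5]  new=[-5,6]  old=⊥  +wl: 
  step 9. node 2  ⊔preds=[-6,5]  new=[-6,3]  old=[-6,-6]  +wl: 5,6
  step 10. node 0  ⊔preds=[-6,6]  new=[-5,6]  old=[-1,3]  +wl: 3
  step 11. node 1  ⊔preds=[-6,6]  new=[-6,6]  old=[-2,2]  +wl: 0
  step 12. node 4  ⊔preds=[-6,6]  new=[-6,6]  old=[-2,2]  +wl: 7
  step 13. node 5  ⊔preds=[-6,5]  new=[-6,6]  stable
  step 14. node 6  ⊔preds=[-6,3]  new=[-4,5]  old=[-4,-4]  +wl: 4
  step 15. node 3  ⊔preds=[-6,6]  new=[-6,6]  old=[-6,5]  +wl: 2,5
  step 16. node 0  ⊔preds=[-6,6]  new=[-5,6]  stable
  step 17. node 7  ⊔preds=[-6,6]  new=[-5,6]  stable
  step 18. node 4  ⊔preds=[-6,6]  new=[-6,6]  stable
  step 19. node 2  ⊔preds=[-6,6]  new=[-6,4]  old=[-6,3]  +wl: 6
  step 20. node 5  ⊔preds=[-6,6]  new=[-6,6]  stable
  step 21. node 6  ⊔preds=[-6,4]  new=[-4,6]  old=[-4,5]  +wl: 0,4
  step 22. node 0  ⊔preds=[-6,6]  new=[-5,6]  stable
  step 23. node 4  ⊔preds=[-6,6]  new=[-6,6]  stable

Least fixpoint reached:
  node 0: [-5,6]
  node 1: [-6,6]
  node 2: [-6,4]
  node 3: [-6,6]
  node 4: [-6,6]
  node 5: [-6,6]
  node 6: [-4,6]
  node 7: [-5,6]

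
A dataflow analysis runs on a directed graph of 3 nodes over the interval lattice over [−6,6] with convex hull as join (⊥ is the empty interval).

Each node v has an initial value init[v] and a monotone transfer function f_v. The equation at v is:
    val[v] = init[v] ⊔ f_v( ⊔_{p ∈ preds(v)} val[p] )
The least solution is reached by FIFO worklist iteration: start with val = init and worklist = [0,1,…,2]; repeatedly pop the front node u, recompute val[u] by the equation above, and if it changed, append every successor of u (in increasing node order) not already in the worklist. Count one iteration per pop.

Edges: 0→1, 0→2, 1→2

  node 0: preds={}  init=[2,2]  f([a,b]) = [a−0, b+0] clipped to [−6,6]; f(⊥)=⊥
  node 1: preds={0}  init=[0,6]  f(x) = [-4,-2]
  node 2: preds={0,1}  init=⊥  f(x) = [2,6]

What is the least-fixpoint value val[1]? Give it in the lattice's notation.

Trace (3 dequeues):
  [1] u=0 | in ⊥ | out [2,2] | ==
  [2] u=1 | in [2,2] | out [-4,6] | prev [0,6] | push {}
  [3] u=2 | in [-4,6] | out [2,6] | prev ⊥ | push {}

Converged values:
  [0] [2,2]
  [1] [-4,6]
  [2] [2,6]

[-4,6]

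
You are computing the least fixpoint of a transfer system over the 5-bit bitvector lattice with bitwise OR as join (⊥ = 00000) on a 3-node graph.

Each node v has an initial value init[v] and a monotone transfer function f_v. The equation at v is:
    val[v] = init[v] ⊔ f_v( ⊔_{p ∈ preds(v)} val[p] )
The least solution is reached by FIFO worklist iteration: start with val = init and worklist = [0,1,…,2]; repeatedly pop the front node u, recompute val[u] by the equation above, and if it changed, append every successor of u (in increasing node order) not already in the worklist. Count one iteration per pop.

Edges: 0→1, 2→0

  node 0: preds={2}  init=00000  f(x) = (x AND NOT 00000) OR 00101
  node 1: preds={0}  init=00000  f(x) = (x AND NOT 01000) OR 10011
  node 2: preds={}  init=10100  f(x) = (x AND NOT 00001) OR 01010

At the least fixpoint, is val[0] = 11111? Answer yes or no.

yes

Worklist (5 pops):
  #1 pop 0: in=10100 → 10101 (was 00000); enqueue []
  #2 pop 1: in=10101 → 10111 (was 00000); enqueue []
  #3 pop 2: in=00000 → 11110 (was 10100); enqueue [0]
  #4 pop 0: in=11110 → 11111 (was 10101); enqueue [1]
  #5 pop 1: in=11111 → 10111 (no change)

Fixpoint:
  val[0] = 11111
  val[1] = 10111
  val[2] = 11110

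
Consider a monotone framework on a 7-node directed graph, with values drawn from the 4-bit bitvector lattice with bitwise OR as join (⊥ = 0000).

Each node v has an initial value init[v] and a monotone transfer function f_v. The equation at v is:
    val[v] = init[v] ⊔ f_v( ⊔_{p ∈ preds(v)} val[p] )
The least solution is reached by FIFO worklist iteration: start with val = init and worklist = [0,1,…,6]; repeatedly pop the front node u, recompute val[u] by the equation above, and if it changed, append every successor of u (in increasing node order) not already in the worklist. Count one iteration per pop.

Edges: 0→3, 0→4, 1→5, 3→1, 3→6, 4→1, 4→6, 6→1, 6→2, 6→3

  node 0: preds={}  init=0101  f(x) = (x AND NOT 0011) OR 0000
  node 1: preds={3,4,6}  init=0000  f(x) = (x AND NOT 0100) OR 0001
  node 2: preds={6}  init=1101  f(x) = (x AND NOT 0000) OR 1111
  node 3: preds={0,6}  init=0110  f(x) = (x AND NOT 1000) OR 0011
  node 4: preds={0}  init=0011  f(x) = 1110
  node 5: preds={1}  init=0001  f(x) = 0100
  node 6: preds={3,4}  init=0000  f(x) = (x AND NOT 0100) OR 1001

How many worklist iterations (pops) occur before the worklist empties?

11

Trace (11 dequeues):
  [1] u=0 | in 0000 | out 0101 | ==
  [2] u=1 | in 0111 | out 0011 | prev 0000 | push {}
  [3] u=2 | in 0000 | out 1111 | prev 1101 | push {}
  [4] u=3 | in 0101 | out 0111 | prev 0110 | push {1}
  [5] u=4 | in 0101 | out 1111 | prev 0011 | push {}
  [6] u=5 | in 0011 | out 0101 | prev 0001 | push {}
  [7] u=6 | in 1111 | out 1011 | prev 0000 | push {2,3}
  [8] u=1 | in 1111 | out 1011 | prev 0011 | push {5}
  [9] u=2 | in 1011 | out 1111 | ==
  [10] u=3 | in 1111 | out 0111 | ==
  [11] u=5 | in 1011 | out 0101 | ==

Converged values:
  [0] 0101
  [1] 1011
  [2] 1111
  [3] 0111
  [4] 1111
  [5] 0101
  [6] 1011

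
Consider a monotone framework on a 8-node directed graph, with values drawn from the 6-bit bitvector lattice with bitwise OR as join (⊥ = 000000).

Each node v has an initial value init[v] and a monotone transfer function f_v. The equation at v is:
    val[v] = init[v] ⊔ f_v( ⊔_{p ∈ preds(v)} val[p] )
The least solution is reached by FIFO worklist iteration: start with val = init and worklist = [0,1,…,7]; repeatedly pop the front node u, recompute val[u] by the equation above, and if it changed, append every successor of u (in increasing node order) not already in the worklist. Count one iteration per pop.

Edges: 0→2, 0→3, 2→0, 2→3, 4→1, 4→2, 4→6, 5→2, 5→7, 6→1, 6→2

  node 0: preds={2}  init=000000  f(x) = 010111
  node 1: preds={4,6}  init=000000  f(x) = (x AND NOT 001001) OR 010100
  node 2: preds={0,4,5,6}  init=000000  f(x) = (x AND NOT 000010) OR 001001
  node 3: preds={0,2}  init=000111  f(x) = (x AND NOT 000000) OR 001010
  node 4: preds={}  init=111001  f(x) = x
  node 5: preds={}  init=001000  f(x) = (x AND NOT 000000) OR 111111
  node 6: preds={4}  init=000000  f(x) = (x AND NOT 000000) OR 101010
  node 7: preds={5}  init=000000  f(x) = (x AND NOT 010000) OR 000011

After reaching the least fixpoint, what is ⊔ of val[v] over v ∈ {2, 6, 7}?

111111

Trace (11 dequeues):
  [1] u=0 | in 000000 | out 010111 | prev 000000 | push {}
  [2] u=1 | in 111001 | out 110100 | prev 000000 | push {}
  [3] u=2 | in 111111 | out 111101 | prev 000000 | push {0}
  [4] u=3 | in 111111 | out 111111 | prev 000111 | push {}
  [5] u=4 | in 000000 | out 111001 | ==
  [6] u=5 | in 000000 | out 111111 | prev 001000 | push {2}
  [7] u=6 | in 111001 | out 111011 | prev 000000 | push {1}
  [8] u=7 | in 111111 | out 101111 | prev 000000 | push {}
  [9] u=0 | in 111101 | out 010111 | ==
  [10] u=2 | in 111111 | out 111101 | ==
  [11] u=1 | in 111011 | out 110110 | prev 110100 | push {}

Converged values:
  [0] 010111
  [1] 110110
  [2] 111101
  [3] 111111
  [4] 111001
  [5] 111111
  [6] 111011
  [7] 101111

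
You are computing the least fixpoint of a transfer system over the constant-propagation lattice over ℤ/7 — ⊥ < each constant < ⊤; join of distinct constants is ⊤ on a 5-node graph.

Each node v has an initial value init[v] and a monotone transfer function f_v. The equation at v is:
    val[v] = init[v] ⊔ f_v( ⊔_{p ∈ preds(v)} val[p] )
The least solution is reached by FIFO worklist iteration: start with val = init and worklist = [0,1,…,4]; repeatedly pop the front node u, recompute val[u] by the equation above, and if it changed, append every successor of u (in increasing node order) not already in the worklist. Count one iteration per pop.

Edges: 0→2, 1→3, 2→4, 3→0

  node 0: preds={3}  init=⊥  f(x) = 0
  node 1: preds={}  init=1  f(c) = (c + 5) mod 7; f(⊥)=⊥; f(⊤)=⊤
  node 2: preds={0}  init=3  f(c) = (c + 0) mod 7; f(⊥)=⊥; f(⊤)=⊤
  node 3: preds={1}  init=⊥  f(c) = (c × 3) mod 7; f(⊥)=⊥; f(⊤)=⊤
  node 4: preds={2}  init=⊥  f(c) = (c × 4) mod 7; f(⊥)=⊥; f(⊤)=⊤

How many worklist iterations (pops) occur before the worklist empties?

Trace (6 dequeues):
  [1] u=0 | in ⊥ | out 0 | prev ⊥ | push {}
  [2] u=1 | in ⊥ | out 1 | ==
  [3] u=2 | in 0 | out ⊤ | prev 3 | push {}
  [4] u=3 | in 1 | out 3 | prev ⊥ | push {0}
  [5] u=4 | in ⊤ | out ⊤ | prev ⊥ | push {}
  [6] u=0 | in 3 | out 0 | ==

Converged values:
  [0] 0
  [1] 1
  [2] ⊤
  [3] 3
  [4] ⊤

6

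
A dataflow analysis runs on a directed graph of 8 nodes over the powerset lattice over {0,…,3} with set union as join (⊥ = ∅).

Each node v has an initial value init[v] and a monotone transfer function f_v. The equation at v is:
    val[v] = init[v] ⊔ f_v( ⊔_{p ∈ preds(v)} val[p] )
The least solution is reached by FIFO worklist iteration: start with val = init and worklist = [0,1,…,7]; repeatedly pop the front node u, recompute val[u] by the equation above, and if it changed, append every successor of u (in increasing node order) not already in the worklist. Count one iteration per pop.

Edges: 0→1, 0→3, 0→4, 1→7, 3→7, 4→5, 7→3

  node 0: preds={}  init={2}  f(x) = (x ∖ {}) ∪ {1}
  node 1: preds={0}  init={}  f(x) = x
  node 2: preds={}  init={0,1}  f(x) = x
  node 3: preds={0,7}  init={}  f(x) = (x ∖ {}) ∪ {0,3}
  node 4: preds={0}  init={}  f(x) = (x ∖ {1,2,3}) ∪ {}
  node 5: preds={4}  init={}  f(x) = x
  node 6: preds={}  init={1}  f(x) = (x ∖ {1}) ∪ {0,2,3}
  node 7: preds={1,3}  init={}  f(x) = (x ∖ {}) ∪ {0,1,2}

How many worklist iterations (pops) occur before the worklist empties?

9

Iteration log — 9 steps:
  step 1. node 0  ⊔preds={}  new={1,2}  old={2}  +wl: 
  step 2. node 1  ⊔preds={1,2}  new={1,2}  old={}  +wl: 
  step 3. node 2  ⊔preds={}  new={0,1}  stable
  step 4. node 3  ⊔preds={1,2}  new={0,1,2,3}  old={}  +wl: 
  step 5. node 4  ⊔preds={1,2}  new={}  stable
  step 6. node 5  ⊔preds={}  new={}  stable
  step 7. node 6  ⊔preds={}  new={0,1,2,3}  old={1}  +wl: 
  step 8. node 7  ⊔preds={0,1,2,3}  new={0,1,2,3}  old={}  +wl: 3
  step 9. node 3  ⊔preds={0,1,2,3}  new={0,1,2,3}  stable

Least fixpoint reached:
  node 0: {1,2}
  node 1: {1,2}
  node 2: {0,1}
  node 3: {0,1,2,3}
  node 4: {}
  node 5: {}
  node 6: {0,1,2,3}
  node 7: {0,1,2,3}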